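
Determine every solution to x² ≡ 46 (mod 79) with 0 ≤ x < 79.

21, 58

Since 79 ≡ 3 (mod 4), a square root of 46 is 46^((79+1)/4) = 46^20 mod 79.
Repeated squaring: 46^2≡62, 46^4≡52, 46^8≡18, 46^16≡8 (mod 79).
46^20 = 46^(16+4) ≡ 21 (mod 79).
Check: 21² = 441 ≡ 46 (mod 79). The two roots are 21 and 58.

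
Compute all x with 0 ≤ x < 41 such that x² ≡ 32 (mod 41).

41 ≡ 1 (mod 4), so we find a root by search.
Trying successive values, 14² = 196 ≡ 32 (mod 41). The other root is 41 − 14 = 27.

14, 27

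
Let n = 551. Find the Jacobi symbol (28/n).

1

Pull out 2^2: since 551 ≡ 7 (mod 8), (2/551) = +1, so (2/551)^2 = +1.
Reciprocity: 7 ≡ 3 and 551 ≡ 3 (mod 4), so (7/551) = −(551/7).
Reduce top mod 7: now compute (5/7).
Reciprocity: 5 ≡ 1 and 7 ≡ 3 (mod 4), so (5/7) = +(7/5).
Reduce top mod 5: now compute (2/5).
Pull out 2: since 5 ≡ 5 (mod 8), (2/5) = -1.
Reached (1/5) = 1. Collecting the sign flips along the way, the symbol is +1.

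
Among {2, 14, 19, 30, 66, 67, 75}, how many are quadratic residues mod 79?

3

(2/79) = +1 → QR.
(14/79) = -1 → non-residue.
(19/79) = +1 → QR.
(30/79) = -1 → non-residue.
(66/79) = -1 → non-residue.
(67/79) = +1 → QR.
(75/79) = -1 → non-residue.
Total quadratic residues among the 7: 3.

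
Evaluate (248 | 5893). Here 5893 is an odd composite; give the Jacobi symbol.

Pull out 2^3: since 5893 ≡ 5 (mod 8), (2/5893) = -1, so (2/5893)^3 = -1.
Reciprocity: 31 ≡ 3 and 5893 ≡ 1 (mod 4), so (31/5893) = +(5893/31).
Reduce top mod 31: now compute (3/31).
Reciprocity: 3 ≡ 3 and 31 ≡ 3 (mod 4), so (3/31) = −(31/3).
Reduce top mod 3: now compute (1/3).
Reached (1/3) = 1. Collecting the sign flips along the way, the symbol is +1.

1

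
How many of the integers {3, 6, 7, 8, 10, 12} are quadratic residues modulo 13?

3

(3/13) = +1 → QR.
(6/13) = -1 → non-residue.
(7/13) = -1 → non-residue.
(8/13) = -1 → non-residue.
(10/13) = +1 → QR.
(12/13) = +1 → QR.
Total quadratic residues among the 6: 3.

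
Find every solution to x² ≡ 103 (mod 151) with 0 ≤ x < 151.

Since 151 ≡ 3 (mod 4), a square root of 103 is 103^((151+1)/4) = 103^38 mod 151.
Repeated squaring: 103^2≡39, 103^4≡11, 103^8≡121, 103^16≡145, 103^32≡36 (mod 151).
103^38 = 103^(32+4+2) ≡ 42 (mod 151).
Check: 42² = 1764 ≡ 103 (mod 151). The two roots are 42 and 109.

42, 109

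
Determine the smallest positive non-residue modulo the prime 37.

2

(2/37) = −1, so 2 is the smallest positive non-residue mod 37.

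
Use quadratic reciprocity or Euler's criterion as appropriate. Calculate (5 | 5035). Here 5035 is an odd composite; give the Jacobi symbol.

0

Reciprocity: 5 ≡ 1 and 5035 ≡ 3 (mod 4), so (5/5035) = +(5035/5).
Reduce top mod 5: now compute (0/5).
Top reduces to 0: gcd > 1, so the symbol is 0.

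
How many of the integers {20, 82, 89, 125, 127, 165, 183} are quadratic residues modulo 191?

(20/191) = +1 → QR.
(82/191) = -1 → non-residue.
(89/191) = -1 → non-residue.
(125/191) = +1 → QR.
(127/191) = -1 → non-residue.
(165/191) = -1 → non-residue.
(183/191) = -1 → non-residue.
Total quadratic residues among the 7: 2.

2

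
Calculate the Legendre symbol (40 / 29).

-1

Euler's criterion: (40/29) ≡ 11^14 (mod 29).
11^2 ≡ 5 (mod 29)
11^4 ≡ 25 (mod 29)
11^8 ≡ 16 (mod 29)
11^14 = 11^(8+4+2) ≡ 28 (mod 29).
Result is 28 ≡ −1, so (40/29) = −1.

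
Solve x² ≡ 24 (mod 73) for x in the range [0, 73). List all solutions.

30, 43

73 ≡ 1 (mod 4), so we find a root by search.
Trying successive values, 30² = 900 ≡ 24 (mod 73). The other root is 73 − 30 = 43.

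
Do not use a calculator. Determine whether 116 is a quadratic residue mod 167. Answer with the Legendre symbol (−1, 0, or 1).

1

Pull out 2^2: since 167 ≡ 7 (mod 8), (2/167) = +1, so (2/167)^2 = +1.
Reciprocity: 29 ≡ 1 and 167 ≡ 3 (mod 4), so (29/167) = +(167/29).
Reduce top mod 29: now compute (22/29).
Pull out 2: since 29 ≡ 5 (mod 8), (2/29) = -1.
Reciprocity: 11 ≡ 3 and 29 ≡ 1 (mod 4), so (11/29) = +(29/11).
Reduce top mod 11: now compute (7/11).
Reciprocity: 7 ≡ 3 and 11 ≡ 3 (mod 4), so (7/11) = −(11/7).
Reduce top mod 7: now compute (4/7).
Pull out 2^2: since 7 ≡ 7 (mod 8), (2/7) = +1, so (2/7)^2 = +1.
Reached (1/7) = 1. Collecting the sign flips along the way, the symbol is +1.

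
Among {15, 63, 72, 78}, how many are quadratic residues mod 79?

1

(15/79) = -1 → non-residue.
(63/79) = -1 → non-residue.
(72/79) = +1 → QR.
(78/79) = -1 → non-residue.
Total quadratic residues among the 4: 1.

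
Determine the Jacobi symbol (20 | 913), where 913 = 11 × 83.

-1

Pull out 2^2: since 913 ≡ 1 (mod 8), (2/913) = +1, so (2/913)^2 = +1.
Reciprocity: 5 ≡ 1 and 913 ≡ 1 (mod 4), so (5/913) = +(913/5).
Reduce top mod 5: now compute (3/5).
Reciprocity: 3 ≡ 3 and 5 ≡ 1 (mod 4), so (3/5) = +(5/3).
Reduce top mod 3: now compute (2/3).
Pull out 2: since 3 ≡ 3 (mod 8), (2/3) = -1.
Reached (1/3) = 1. Collecting the sign flips along the way, the symbol is -1.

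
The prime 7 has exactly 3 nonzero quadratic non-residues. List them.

Square k = 1,…,3 (k and 7−k give the same square):
1²=1, 2²=4, 3²≡2 (mod 7).
The residues are {1, 2, 4}; the non-residues are the remaining 3 nonzero classes.

3, 5, 6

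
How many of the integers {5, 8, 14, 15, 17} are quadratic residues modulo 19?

2

(5/19) = +1 → QR.
(8/19) = -1 → non-residue.
(14/19) = -1 → non-residue.
(15/19) = -1 → non-residue.
(17/19) = +1 → QR.
Total quadratic residues among the 5: 2.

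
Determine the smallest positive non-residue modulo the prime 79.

(2/79) = +1, so 2 is a residue.
(3/79) = −1, so 3 is the smallest positive non-residue mod 79.

3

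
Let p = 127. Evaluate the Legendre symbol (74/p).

Euler's criterion: (74/127) ≡ 74^63 (mod 127).
74^2 ≡ 15 (mod 127)
74^4 ≡ 98 (mod 127)
74^8 ≡ 79 (mod 127)
74^16 ≡ 18 (mod 127)
74^32 ≡ 70 (mod 127)
74^63 = 74^(32+16+8+4+2+1) ≡ 1 (mod 127).
Result is 1, so (74/127) = 1.

1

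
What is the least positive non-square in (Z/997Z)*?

(2/997) = −1, so 2 is the smallest positive non-residue mod 997.

2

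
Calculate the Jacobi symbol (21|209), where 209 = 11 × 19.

1

Reciprocity: 21 ≡ 1 and 209 ≡ 1 (mod 4), so (21/209) = +(209/21).
Reduce top mod 21: now compute (20/21).
Pull out 2^2: since 21 ≡ 5 (mod 8), (2/21) = -1, so (2/21)^2 = +1.
Reciprocity: 5 ≡ 1 and 21 ≡ 1 (mod 4), so (5/21) = +(21/5).
Reduce top mod 5: now compute (1/5).
Reached (1/5) = 1. Collecting the sign flips along the way, the symbol is +1.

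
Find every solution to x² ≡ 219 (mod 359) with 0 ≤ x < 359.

Since 359 ≡ 3 (mod 4), a square root of 219 is 219^((359+1)/4) = 219^90 mod 359.
Repeated squaring: 219^2≡214, 219^4≡203, 219^8≡283, 219^16≡32, 219^32≡306, 219^64≡296 (mod 359).
219^90 = 219^(64+16+8+2) ≡ 36 (mod 359).
Check: 36² = 1296 ≡ 219 (mod 359). The two roots are 36 and 323.

36, 323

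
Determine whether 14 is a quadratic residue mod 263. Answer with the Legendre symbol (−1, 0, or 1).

Pull out 2: since 263 ≡ 7 (mod 8), (2/263) = +1.
Reciprocity: 7 ≡ 3 and 263 ≡ 3 (mod 4), so (7/263) = −(263/7).
Reduce top mod 7: now compute (4/7).
Pull out 2^2: since 7 ≡ 7 (mod 8), (2/7) = +1, so (2/7)^2 = +1.
Reached (1/7) = 1. Collecting the sign flips along the way, the symbol is -1.

-1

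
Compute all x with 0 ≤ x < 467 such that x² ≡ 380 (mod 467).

Since 467 ≡ 3 (mod 4), a square root of 380 is 380^((467+1)/4) = 380^117 mod 467.
Repeated squaring: 380^2≡97, 380^4≡69, 380^8≡91, 380^16≡342, 380^32≡214, 380^64≡30 (mod 467).
380^117 = 380^(64+32+16+4+1) ≡ 351 (mod 467).
Check: 351² = 123201 ≡ 380 (mod 467). The two roots are 116 and 351.

116, 351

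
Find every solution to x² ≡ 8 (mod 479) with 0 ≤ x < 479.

Since 479 ≡ 3 (mod 4), a square root of 8 is 8^((479+1)/4) = 8^120 mod 479.
Repeated squaring: 8^2≡64, 8^4≡264, 8^8≡241, 8^16≡122, 8^32≡35, 8^64≡267 (mod 479).
8^120 = 8^(64+32+16+8) ≡ 105 (mod 479).
Check: 105² = 11025 ≡ 8 (mod 479). The two roots are 105 and 374.

105, 374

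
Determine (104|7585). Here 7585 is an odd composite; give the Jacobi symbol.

-1

Pull out 2^3: since 7585 ≡ 1 (mod 8), (2/7585) = +1, so (2/7585)^3 = +1.
Reciprocity: 13 ≡ 1 and 7585 ≡ 1 (mod 4), so (13/7585) = +(7585/13).
Reduce top mod 13: now compute (6/13).
Pull out 2: since 13 ≡ 5 (mod 8), (2/13) = -1.
Reciprocity: 3 ≡ 3 and 13 ≡ 1 (mod 4), so (3/13) = +(13/3).
Reduce top mod 3: now compute (1/3).
Reached (1/3) = 1. Collecting the sign flips along the way, the symbol is -1.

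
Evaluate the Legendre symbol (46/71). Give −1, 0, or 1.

Pull out 2: since 71 ≡ 7 (mod 8), (2/71) = +1.
Reciprocity: 23 ≡ 3 and 71 ≡ 3 (mod 4), so (23/71) = −(71/23).
Reduce top mod 23: now compute (2/23).
Pull out 2: since 23 ≡ 7 (mod 8), (2/23) = +1.
Reached (1/23) = 1. Collecting the sign flips along the way, the symbol is -1.

-1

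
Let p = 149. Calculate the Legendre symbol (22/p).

Euler's criterion: (22/149) ≡ 22^74 (mod 149).
22^2 ≡ 37 (mod 149)
22^4 ≡ 28 (mod 149)
22^8 ≡ 39 (mod 149)
22^16 ≡ 31 (mod 149)
22^32 ≡ 67 (mod 149)
22^64 ≡ 19 (mod 149)
22^74 = 22^(64+8+2) ≡ 1 (mod 149).
Result is 1, so (22/149) = 1.

1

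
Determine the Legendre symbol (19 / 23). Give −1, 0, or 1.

-1

Reciprocity: 19 ≡ 3 and 23 ≡ 3 (mod 4), so (19/23) = −(23/19).
Reduce top mod 19: now compute (4/19).
Pull out 2^2: since 19 ≡ 3 (mod 8), (2/19) = -1, so (2/19)^2 = +1.
Reached (1/19) = 1. Collecting the sign flips along the way, the symbol is -1.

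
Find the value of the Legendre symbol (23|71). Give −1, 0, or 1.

-1

Euler's criterion: (23/71) ≡ 23^35 (mod 71).
23^2 ≡ 32 (mod 71)
23^4 ≡ 30 (mod 71)
23^8 ≡ 48 (mod 71)
23^16 ≡ 32 (mod 71)
23^32 ≡ 30 (mod 71)
23^35 = 23^(32+2+1) ≡ 70 (mod 71).
Result is 70 ≡ −1, so (23/71) = −1.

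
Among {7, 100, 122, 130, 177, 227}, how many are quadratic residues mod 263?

(7/263) = -1 → non-residue.
(100/263) = +1 → QR.
(122/263) = +1 → QR.
(130/263) = -1 → non-residue.
(177/263) = -1 → non-residue.
(227/263) = -1 → non-residue.
Total quadratic residues among the 6: 2.

2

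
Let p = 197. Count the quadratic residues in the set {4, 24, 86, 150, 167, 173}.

(4/197) = +1 → QR.
(24/197) = +1 → QR.
(86/197) = -1 → non-residue.
(150/197) = +1 → QR.
(167/197) = -1 → non-residue.
(173/197) = +1 → QR.
Total quadratic residues among the 6: 4.

4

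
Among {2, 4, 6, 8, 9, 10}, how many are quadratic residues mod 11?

(2/11) = -1 → non-residue.
(4/11) = +1 → QR.
(6/11) = -1 → non-residue.
(8/11) = -1 → non-residue.
(9/11) = +1 → QR.
(10/11) = -1 → non-residue.
Total quadratic residues among the 6: 2.

2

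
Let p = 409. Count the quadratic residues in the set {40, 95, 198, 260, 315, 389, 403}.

(40/409) = +1 → QR.
(95/409) = -1 → non-residue.
(198/409) = -1 → non-residue.
(260/409) = -1 → non-residue.
(315/409) = -1 → non-residue.
(389/409) = +1 → QR.
(403/409) = +1 → QR.
Total quadratic residues among the 7: 3.

3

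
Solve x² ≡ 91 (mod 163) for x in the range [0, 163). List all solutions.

55, 108

Since 163 ≡ 3 (mod 4), a square root of 91 is 91^((163+1)/4) = 91^41 mod 163.
Repeated squaring: 91^2≡131, 91^4≡46, 91^8≡160, 91^16≡9, 91^32≡81 (mod 163).
91^41 = 91^(32+8+1) ≡ 55 (mod 163).
Check: 55² = 3025 ≡ 91 (mod 163). The two roots are 55 and 108.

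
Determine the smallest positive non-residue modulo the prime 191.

7

(2/191) = +1, so 2 is a residue.
(3/191) = +1, so 3 is a residue.
(4/191) = +1, so 4 is a residue.
(5/191) = +1, so 5 is a residue.
(6/191) = +1, so 6 is a residue.
(7/191) = −1, so 7 is the smallest positive non-residue mod 191.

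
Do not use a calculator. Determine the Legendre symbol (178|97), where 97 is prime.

1

Euler's criterion: (178/97) ≡ 81^48 (mod 97).
81^2 ≡ 62 (mod 97)
81^4 ≡ 61 (mod 97)
81^8 ≡ 35 (mod 97)
81^16 ≡ 61 (mod 97)
81^32 ≡ 35 (mod 97)
81^48 = 81^(32+16) ≡ 1 (mod 97).
Result is 1, so (178/97) = 1.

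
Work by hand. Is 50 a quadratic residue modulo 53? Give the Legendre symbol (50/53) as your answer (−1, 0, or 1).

Pull out 2: since 53 ≡ 5 (mod 8), (2/53) = -1.
Reciprocity: 25 ≡ 1 and 53 ≡ 1 (mod 4), so (25/53) = +(53/25).
Reduce top mod 25: now compute (3/25).
Reciprocity: 3 ≡ 3 and 25 ≡ 1 (mod 4), so (3/25) = +(25/3).
Reduce top mod 3: now compute (1/3).
Reached (1/3) = 1. Collecting the sign flips along the way, the symbol is -1.

-1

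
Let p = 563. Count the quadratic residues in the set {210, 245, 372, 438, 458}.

(210/563) = +1 → QR.
(245/563) = -1 → non-residue.
(372/563) = -1 → non-residue.
(438/563) = +1 → QR.
(458/563) = +1 → QR.
Total quadratic residues among the 5: 3.

3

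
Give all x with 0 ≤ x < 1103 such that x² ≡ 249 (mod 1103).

Since 1103 ≡ 3 (mod 4), a square root of 249 is 249^((1103+1)/4) = 249^276 mod 1103.
Repeated squaring: 249^2≡233, 249^4≡242, 249^8≡105, 249^16≡1098, 249^32≡25, 249^64≡625, 249^128≡163, 249^256≡97 (mod 1103).
249^276 = 249^(256+16+4) ≡ 651 (mod 1103).
Check: 651² = 423801 ≡ 249 (mod 1103). The two roots are 452 and 651.

452, 651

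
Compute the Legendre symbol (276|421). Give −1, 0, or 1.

-1

Pull out 2^2: since 421 ≡ 5 (mod 8), (2/421) = -1, so (2/421)^2 = +1.
Reciprocity: 69 ≡ 1 and 421 ≡ 1 (mod 4), so (69/421) = +(421/69).
Reduce top mod 69: now compute (7/69).
Reciprocity: 7 ≡ 3 and 69 ≡ 1 (mod 4), so (7/69) = +(69/7).
Reduce top mod 7: now compute (6/7).
Pull out 2: since 7 ≡ 7 (mod 8), (2/7) = +1.
Reciprocity: 3 ≡ 3 and 7 ≡ 3 (mod 4), so (3/7) = −(7/3).
Reduce top mod 3: now compute (1/3).
Reached (1/3) = 1. Collecting the sign flips along the way, the symbol is -1.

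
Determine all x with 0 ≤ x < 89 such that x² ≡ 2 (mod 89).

89 ≡ 1 (mod 4), so we find a root by search.
Trying successive values, 25² = 625 ≡ 2 (mod 89). The other root is 89 − 25 = 64.

25, 64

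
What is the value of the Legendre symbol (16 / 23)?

1

Pull out 2^4: since 23 ≡ 7 (mod 8), (2/23) = +1, so (2/23)^4 = +1.
Reached (1/23) = 1. Collecting the sign flips along the way, the symbol is +1.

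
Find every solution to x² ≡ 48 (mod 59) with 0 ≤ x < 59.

Since 59 ≡ 3 (mod 4), a square root of 48 is 48^((59+1)/4) = 48^15 mod 59.
Repeated squaring: 48^2≡3, 48^4≡9, 48^8≡22 (mod 59).
48^15 = 48^(8+4+2+1) ≡ 15 (mod 59).
Check: 15² = 225 ≡ 48 (mod 59). The two roots are 15 and 44.

15, 44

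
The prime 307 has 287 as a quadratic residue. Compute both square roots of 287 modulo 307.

Since 307 ≡ 3 (mod 4), a square root of 287 is 287^((307+1)/4) = 287^77 mod 307.
Repeated squaring: 287^2≡93, 287^4≡53, 287^8≡46, 287^16≡274, 287^32≡168, 287^64≡287 (mod 307).
287^77 = 287^(64+8+4+1) ≡ 168 (mod 307).
Check: 168² = 28224 ≡ 287 (mod 307). The two roots are 139 and 168.

139, 168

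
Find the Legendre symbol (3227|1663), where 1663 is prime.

-1

First reduce: 3227 ≡ 1564 (mod 1663).
Pull out 2^2: since 1663 ≡ 7 (mod 8), (2/1663) = +1, so (2/1663)^2 = +1.
Reciprocity: 391 ≡ 3 and 1663 ≡ 3 (mod 4), so (391/1663) = −(1663/391).
Reduce top mod 391: now compute (99/391).
Reciprocity: 99 ≡ 3 and 391 ≡ 3 (mod 4), so (99/391) = −(391/99).
Reduce top mod 99: now compute (94/99).
Pull out 2: since 99 ≡ 3 (mod 8), (2/99) = -1.
Reciprocity: 47 ≡ 3 and 99 ≡ 3 (mod 4), so (47/99) = −(99/47).
Reduce top mod 47: now compute (5/47).
Reciprocity: 5 ≡ 1 and 47 ≡ 3 (mod 4), so (5/47) = +(47/5).
Reduce top mod 5: now compute (2/5).
Pull out 2: since 5 ≡ 5 (mod 8), (2/5) = -1.
Reached (1/5) = 1. Collecting the sign flips along the way, the symbol is -1.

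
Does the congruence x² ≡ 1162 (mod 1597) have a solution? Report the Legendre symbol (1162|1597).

1

Pull out 2: since 1597 ≡ 5 (mod 8), (2/1597) = -1.
Reciprocity: 581 ≡ 1 and 1597 ≡ 1 (mod 4), so (581/1597) = +(1597/581).
Reduce top mod 581: now compute (435/581).
Reciprocity: 435 ≡ 3 and 581 ≡ 1 (mod 4), so (435/581) = +(581/435).
Reduce top mod 435: now compute (146/435).
Pull out 2: since 435 ≡ 3 (mod 8), (2/435) = -1.
Reciprocity: 73 ≡ 1 and 435 ≡ 3 (mod 4), so (73/435) = +(435/73).
Reduce top mod 73: now compute (70/73).
Pull out 2: since 73 ≡ 1 (mod 8), (2/73) = +1.
Reciprocity: 35 ≡ 3 and 73 ≡ 1 (mod 4), so (35/73) = +(73/35).
Reduce top mod 35: now compute (3/35).
Reciprocity: 3 ≡ 3 and 35 ≡ 3 (mod 4), so (3/35) = −(35/3).
Reduce top mod 3: now compute (2/3).
Pull out 2: since 3 ≡ 3 (mod 8), (2/3) = -1.
Reached (1/3) = 1. Collecting the sign flips along the way, the symbol is +1.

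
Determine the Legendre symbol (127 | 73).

1

Euler's criterion: (127/73) ≡ 54^36 (mod 73).
54^2 ≡ 69 (mod 73)
54^4 ≡ 16 (mod 73)
54^8 ≡ 37 (mod 73)
54^16 ≡ 55 (mod 73)
54^32 ≡ 32 (mod 73)
54^36 = 54^(32+4) ≡ 1 (mod 73).
Result is 1, so (127/73) = 1.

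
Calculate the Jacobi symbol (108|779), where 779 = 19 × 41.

1

Pull out 2^2: since 779 ≡ 3 (mod 8), (2/779) = -1, so (2/779)^2 = +1.
Reciprocity: 27 ≡ 3 and 779 ≡ 3 (mod 4), so (27/779) = −(779/27).
Reduce top mod 27: now compute (23/27).
Reciprocity: 23 ≡ 3 and 27 ≡ 3 (mod 4), so (23/27) = −(27/23).
Reduce top mod 23: now compute (4/23).
Pull out 2^2: since 23 ≡ 7 (mod 8), (2/23) = +1, so (2/23)^2 = +1.
Reached (1/23) = 1. Collecting the sign flips along the way, the symbol is +1.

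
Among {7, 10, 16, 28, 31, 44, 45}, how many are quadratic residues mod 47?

3

(7/47) = +1 → QR.
(10/47) = -1 → non-residue.
(16/47) = +1 → QR.
(28/47) = +1 → QR.
(31/47) = -1 → non-residue.
(44/47) = -1 → non-residue.
(45/47) = -1 → non-residue.
Total quadratic residues among the 7: 3.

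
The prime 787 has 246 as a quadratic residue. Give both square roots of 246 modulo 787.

197, 590

Since 787 ≡ 3 (mod 4), a square root of 246 is 246^((787+1)/4) = 246^197 mod 787.
Repeated squaring: 246^2≡704, 246^4≡593, 246^8≡647, 246^16≡712, 246^32≡116, 246^64≡77, 246^128≡420 (mod 787).
246^197 = 246^(128+64+4+1) ≡ 197 (mod 787).
Check: 197² = 38809 ≡ 246 (mod 787). The two roots are 197 and 590.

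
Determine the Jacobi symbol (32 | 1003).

-1

Pull out 2^5: since 1003 ≡ 3 (mod 8), (2/1003) = -1, so (2/1003)^5 = -1.
Reached (1/1003) = 1. Collecting the sign flips along the way, the symbol is -1.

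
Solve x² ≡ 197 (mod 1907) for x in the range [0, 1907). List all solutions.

Since 1907 ≡ 3 (mod 4), a square root of 197 is 197^((1907+1)/4) = 197^477 mod 1907.
Repeated squaring: 197^2≡669, 197^4≡1323, 197^8≡1610, 197^16≡487, 197^32≡701, 197^64≡1302, 197^128≡1788, 197^256≡812 (mod 1907).
197^477 = 197^(256+128+64+16+8+4+1) ≡ 266 (mod 1907).
Check: 266² = 70756 ≡ 197 (mod 1907). The two roots are 266 and 1641.

266, 1641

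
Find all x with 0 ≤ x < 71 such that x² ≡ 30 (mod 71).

32, 39

Since 71 ≡ 3 (mod 4), a square root of 30 is 30^((71+1)/4) = 30^18 mod 71.
Repeated squaring: 30^2≡48, 30^4≡32, 30^8≡30, 30^16≡48 (mod 71).
30^18 = 30^(16+2) ≡ 32 (mod 71).
Check: 32² = 1024 ≡ 30 (mod 71). The two roots are 32 and 39.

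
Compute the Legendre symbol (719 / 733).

Euler's criterion: (719/733) ≡ 719^366 (mod 733).
719^2 ≡ 196 (mod 733)
719^4 ≡ 300 (mod 733)
719^8 ≡ 574 (mod 733)
719^16 ≡ 359 (mod 733)
719^32 ≡ 606 (mod 733)
719^64 ≡ 3 (mod 733)
719^128 ≡ 9 (mod 733)
719^256 ≡ 81 (mod 733)
719^366 = 719^(256+64+32+8+4+2) ≡ 1 (mod 733).
Result is 1, so (719/733) = 1.

1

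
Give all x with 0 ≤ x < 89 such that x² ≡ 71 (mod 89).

89 ≡ 1 (mod 4), so we find a root by search.
Trying successive values, 31² = 961 ≡ 71 (mod 89). The other root is 89 − 31 = 58.

31, 58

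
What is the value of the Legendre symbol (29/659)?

Reciprocity: 29 ≡ 1 and 659 ≡ 3 (mod 4), so (29/659) = +(659/29).
Reduce top mod 29: now compute (21/29).
Reciprocity: 21 ≡ 1 and 29 ≡ 1 (mod 4), so (21/29) = +(29/21).
Reduce top mod 21: now compute (8/21).
Pull out 2^3: since 21 ≡ 5 (mod 8), (2/21) = -1, so (2/21)^3 = -1.
Reached (1/21) = 1. Collecting the sign flips along the way, the symbol is -1.

-1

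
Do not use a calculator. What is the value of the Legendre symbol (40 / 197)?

1

Pull out 2^3: since 197 ≡ 5 (mod 8), (2/197) = -1, so (2/197)^3 = -1.
Reciprocity: 5 ≡ 1 and 197 ≡ 1 (mod 4), so (5/197) = +(197/5).
Reduce top mod 5: now compute (2/5).
Pull out 2: since 5 ≡ 5 (mod 8), (2/5) = -1.
Reached (1/5) = 1. Collecting the sign flips along the way, the symbol is +1.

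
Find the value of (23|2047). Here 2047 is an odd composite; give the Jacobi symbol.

Reciprocity: 23 ≡ 3 and 2047 ≡ 3 (mod 4), so (23/2047) = −(2047/23).
Reduce top mod 23: now compute (0/23).
Top reduces to 0: gcd > 1, so the symbol is 0.

0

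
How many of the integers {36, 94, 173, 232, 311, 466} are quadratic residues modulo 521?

5

(36/521) = +1 → QR.
(94/521) = +1 → QR.
(173/521) = -1 → non-residue.
(232/521) = +1 → QR.
(311/521) = +1 → QR.
(466/521) = +1 → QR.
Total quadratic residues among the 6: 5.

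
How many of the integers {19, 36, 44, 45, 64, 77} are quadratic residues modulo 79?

5

(19/79) = +1 → QR.
(36/79) = +1 → QR.
(44/79) = +1 → QR.
(45/79) = +1 → QR.
(64/79) = +1 → QR.
(77/79) = -1 → non-residue.
Total quadratic residues among the 6: 5.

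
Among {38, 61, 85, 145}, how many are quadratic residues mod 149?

(38/149) = -1 → non-residue.
(61/149) = +1 → QR.
(85/149) = +1 → QR.
(145/149) = +1 → QR.
Total quadratic residues among the 4: 3.

3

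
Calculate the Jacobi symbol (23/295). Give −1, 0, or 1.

1

Reciprocity: 23 ≡ 3 and 295 ≡ 3 (mod 4), so (23/295) = −(295/23).
Reduce top mod 23: now compute (19/23).
Reciprocity: 19 ≡ 3 and 23 ≡ 3 (mod 4), so (19/23) = −(23/19).
Reduce top mod 19: now compute (4/19).
Pull out 2^2: since 19 ≡ 3 (mod 8), (2/19) = -1, so (2/19)^2 = +1.
Reached (1/19) = 1. Collecting the sign flips along the way, the symbol is +1.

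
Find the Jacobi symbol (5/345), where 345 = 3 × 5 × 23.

0

Reciprocity: 5 ≡ 1 and 345 ≡ 1 (mod 4), so (5/345) = +(345/5).
Reduce top mod 5: now compute (0/5).
Top reduces to 0: gcd > 1, so the symbol is 0.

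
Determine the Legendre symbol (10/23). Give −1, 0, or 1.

-1

Pull out 2: since 23 ≡ 7 (mod 8), (2/23) = +1.
Reciprocity: 5 ≡ 1 and 23 ≡ 3 (mod 4), so (5/23) = +(23/5).
Reduce top mod 5: now compute (3/5).
Reciprocity: 3 ≡ 3 and 5 ≡ 1 (mod 4), so (3/5) = +(5/3).
Reduce top mod 3: now compute (2/3).
Pull out 2: since 3 ≡ 3 (mod 8), (2/3) = -1.
Reached (1/3) = 1. Collecting the sign flips along the way, the symbol is -1.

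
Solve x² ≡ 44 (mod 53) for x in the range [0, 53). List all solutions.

16, 37

53 ≡ 1 (mod 4), so we find a root by search.
Trying successive values, 16² = 256 ≡ 44 (mod 53). The other root is 53 − 16 = 37.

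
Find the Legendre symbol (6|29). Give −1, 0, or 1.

Pull out 2: since 29 ≡ 5 (mod 8), (2/29) = -1.
Reciprocity: 3 ≡ 3 and 29 ≡ 1 (mod 4), so (3/29) = +(29/3).
Reduce top mod 3: now compute (2/3).
Pull out 2: since 3 ≡ 3 (mod 8), (2/3) = -1.
Reached (1/3) = 1. Collecting the sign flips along the way, the symbol is +1.

1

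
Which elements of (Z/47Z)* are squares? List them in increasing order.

1 2 3 4 6 7 8 9 12 14 16 17 18 21 24 25 27 28 32 34 36 37 42

Square k = 1,…,23 (k and 47−k give the same square):
1²=1, 2²=4, 3²=9, 4²=16, 5²=25, 6²=36, 7²≡2, 8²≡17, 9²≡34, 10²≡6, 11²≡27, 12²≡3, 13²≡28, 14²≡8, 15²≡37, 16²≡21, 17²≡7, 18²≡42, 19²≡32, 20²≡24, 21²≡18, 22²≡14, 23²≡12 (mod 47).
So the quadratic residues mod 47 are {1, 2, 3, 4, 6, 7, 8, 9, 12, 14, 16, 17, 18, 21, 24, 25, 27, 28, 32, 34, 36, 37, 42}.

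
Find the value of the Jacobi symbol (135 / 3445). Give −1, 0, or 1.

0

Reciprocity: 135 ≡ 3 and 3445 ≡ 1 (mod 4), so (135/3445) = +(3445/135).
Reduce top mod 135: now compute (70/135).
Pull out 2: since 135 ≡ 7 (mod 8), (2/135) = +1.
Reciprocity: 35 ≡ 3 and 135 ≡ 3 (mod 4), so (35/135) = −(135/35).
Reduce top mod 35: now compute (30/35).
Pull out 2: since 35 ≡ 3 (mod 8), (2/35) = -1.
Reciprocity: 15 ≡ 3 and 35 ≡ 3 (mod 4), so (15/35) = −(35/15).
Reduce top mod 15: now compute (5/15).
Reciprocity: 5 ≡ 1 and 15 ≡ 3 (mod 4), so (5/15) = +(15/5).
Reduce top mod 5: now compute (0/5).
Top reduces to 0: gcd > 1, so the symbol is 0.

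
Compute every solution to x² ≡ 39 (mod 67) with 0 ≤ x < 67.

Since 67 ≡ 3 (mod 4), a square root of 39 is 39^((67+1)/4) = 39^17 mod 67.
Repeated squaring: 39^2≡47, 39^4≡65, 39^8≡4, 39^16≡16 (mod 67).
39^17 = 39^(16+1) ≡ 21 (mod 67).
Check: 21² = 441 ≡ 39 (mod 67). The two roots are 21 and 46.

21, 46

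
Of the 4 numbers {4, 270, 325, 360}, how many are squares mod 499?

2

(4/499) = +1 → QR.
(270/499) = +1 → QR.
(325/499) = -1 → non-residue.
(360/499) = -1 → non-residue.
Total quadratic residues among the 4: 2.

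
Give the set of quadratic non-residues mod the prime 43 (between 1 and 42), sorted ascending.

Square k = 1,…,21 (k and 43−k give the same square):
1²=1, 2²=4, 3²=9, 4²=16, 5²=25, 6²=36, 7²≡6, 8²≡21, 9²≡38, 10²≡14, 11²≡35, 12²≡15, 13²≡40, 14²≡24, 15²≡10, 16²≡41, 17²≡31, 18²≡23, 19²≡17, 20²≡13, 21²≡11 (mod 43).
The residues are {1, 4, 6, 9, 10, 11, 13, 14, 15, 16, 17, 21, 23, 24, 25, 31, 35, 36, 38, 40, 41}; the non-residues are the remaining 21 nonzero classes.

2 3 5 7 8 12 18 19 20 22 26 27 28 29 30 32 33 34 37 39 42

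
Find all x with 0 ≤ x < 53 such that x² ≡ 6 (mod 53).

18, 35

53 ≡ 1 (mod 4), so we find a root by search.
Trying successive values, 18² = 324 ≡ 6 (mod 53). The other root is 53 − 18 = 35.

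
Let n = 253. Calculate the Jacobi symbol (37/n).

Reciprocity: 37 ≡ 1 and 253 ≡ 1 (mod 4), so (37/253) = +(253/37).
Reduce top mod 37: now compute (31/37).
Reciprocity: 31 ≡ 3 and 37 ≡ 1 (mod 4), so (31/37) = +(37/31).
Reduce top mod 31: now compute (6/31).
Pull out 2: since 31 ≡ 7 (mod 8), (2/31) = +1.
Reciprocity: 3 ≡ 3 and 31 ≡ 3 (mod 4), so (3/31) = −(31/3).
Reduce top mod 3: now compute (1/3).
Reached (1/3) = 1. Collecting the sign flips along the way, the symbol is -1.

-1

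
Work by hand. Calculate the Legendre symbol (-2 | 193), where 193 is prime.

Euler's criterion: (-2/193) ≡ 191^96 (mod 193).
191^2 ≡ 4 (mod 193)
191^4 ≡ 16 (mod 193)
191^8 ≡ 63 (mod 193)
191^16 ≡ 109 (mod 193)
191^32 ≡ 108 (mod 193)
191^64 ≡ 84 (mod 193)
191^96 = 191^(64+32) ≡ 1 (mod 193).
Result is 1, so (-2/193) = 1.

1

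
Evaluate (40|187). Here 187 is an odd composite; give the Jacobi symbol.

1

Pull out 2^3: since 187 ≡ 3 (mod 8), (2/187) = -1, so (2/187)^3 = -1.
Reciprocity: 5 ≡ 1 and 187 ≡ 3 (mod 4), so (5/187) = +(187/5).
Reduce top mod 5: now compute (2/5).
Pull out 2: since 5 ≡ 5 (mod 8), (2/5) = -1.
Reached (1/5) = 1. Collecting the sign flips along the way, the symbol is +1.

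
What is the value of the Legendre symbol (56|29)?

-1

First reduce: 56 ≡ 27 (mod 29).
Reciprocity: 27 ≡ 3 and 29 ≡ 1 (mod 4), so (27/29) = +(29/27).
Reduce top mod 27: now compute (2/27).
Pull out 2: since 27 ≡ 3 (mod 8), (2/27) = -1.
Reached (1/27) = 1. Collecting the sign flips along the way, the symbol is -1.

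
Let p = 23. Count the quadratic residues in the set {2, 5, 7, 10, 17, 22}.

1

(2/23) = +1 → QR.
(5/23) = -1 → non-residue.
(7/23) = -1 → non-residue.
(10/23) = -1 → non-residue.
(17/23) = -1 → non-residue.
(22/23) = -1 → non-residue.
Total quadratic residues among the 6: 1.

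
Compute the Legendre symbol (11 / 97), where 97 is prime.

Reciprocity: 11 ≡ 3 and 97 ≡ 1 (mod 4), so (11/97) = +(97/11).
Reduce top mod 11: now compute (9/11).
Reciprocity: 9 ≡ 1 and 11 ≡ 3 (mod 4), so (9/11) = +(11/9).
Reduce top mod 9: now compute (2/9).
Pull out 2: since 9 ≡ 1 (mod 8), (2/9) = +1.
Reached (1/9) = 1. Collecting the sign flips along the way, the symbol is +1.

1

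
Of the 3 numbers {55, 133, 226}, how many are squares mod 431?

(55/431) = +1 → QR.
(133/431) = -1 → non-residue.
(226/431) = -1 → non-residue.
Total quadratic residues among the 3: 1.

1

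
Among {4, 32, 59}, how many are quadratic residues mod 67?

(4/67) = +1 → QR.
(32/67) = -1 → non-residue.
(59/67) = +1 → QR.
Total quadratic residues among the 3: 2.

2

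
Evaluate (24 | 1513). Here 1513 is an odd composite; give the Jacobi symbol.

1

Pull out 2^3: since 1513 ≡ 1 (mod 8), (2/1513) = +1, so (2/1513)^3 = +1.
Reciprocity: 3 ≡ 3 and 1513 ≡ 1 (mod 4), so (3/1513) = +(1513/3).
Reduce top mod 3: now compute (1/3).
Reached (1/3) = 1. Collecting the sign flips along the way, the symbol is +1.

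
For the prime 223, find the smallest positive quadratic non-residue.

3

(2/223) = +1, so 2 is a residue.
(3/223) = −1, so 3 is the smallest positive non-residue mod 223.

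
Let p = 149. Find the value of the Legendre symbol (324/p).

1

First reduce: 324 ≡ 26 (mod 149).
Pull out 2: since 149 ≡ 5 (mod 8), (2/149) = -1.
Reciprocity: 13 ≡ 1 and 149 ≡ 1 (mod 4), so (13/149) = +(149/13).
Reduce top mod 13: now compute (6/13).
Pull out 2: since 13 ≡ 5 (mod 8), (2/13) = -1.
Reciprocity: 3 ≡ 3 and 13 ≡ 1 (mod 4), so (3/13) = +(13/3).
Reduce top mod 3: now compute (1/3).
Reached (1/3) = 1. Collecting the sign flips along the way, the symbol is +1.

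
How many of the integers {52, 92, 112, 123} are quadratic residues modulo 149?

(52/149) = -1 → non-residue.
(92/149) = -1 → non-residue.
(112/149) = +1 → QR.
(123/149) = +1 → QR.
Total quadratic residues among the 4: 2.

2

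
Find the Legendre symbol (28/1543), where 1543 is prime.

Pull out 2^2: since 1543 ≡ 7 (mod 8), (2/1543) = +1, so (2/1543)^2 = +1.
Reciprocity: 7 ≡ 3 and 1543 ≡ 3 (mod 4), so (7/1543) = −(1543/7).
Reduce top mod 7: now compute (3/7).
Reciprocity: 3 ≡ 3 and 7 ≡ 3 (mod 4), so (3/7) = −(7/3).
Reduce top mod 3: now compute (1/3).
Reached (1/3) = 1. Collecting the sign flips along the way, the symbol is +1.

1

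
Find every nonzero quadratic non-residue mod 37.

2 5 6 8 13 14 15 17 18 19 20 22 23 24 29 31 32 35

Square k = 1,…,18 (k and 37−k give the same square):
1²=1, 2²=4, 3²=9, 4²=16, 5²=25, 6²=36, 7²≡12, 8²≡27, 9²≡7, 10²≡26, 11²≡10, 12²≡33, 13²≡21, 14²≡11, 15²≡3, 16²≡34, 17²≡30, 18²≡28 (mod 37).
The residues are {1, 3, 4, 7, 9, 10, 11, 12, 16, 21, 25, 26, 27, 28, 30, 33, 34, 36}; the non-residues are the remaining 18 nonzero classes.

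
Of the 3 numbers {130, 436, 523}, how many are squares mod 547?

(130/547) = +1 → QR.
(436/547) = -1 → non-residue.
(523/547) = -1 → non-residue.
Total quadratic residues among the 3: 1.

1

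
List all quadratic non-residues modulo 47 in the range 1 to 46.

Square k = 1,…,23 (k and 47−k give the same square):
1²=1, 2²=4, 3²=9, 4²=16, 5²=25, 6²=36, 7²≡2, 8²≡17, 9²≡34, 10²≡6, 11²≡27, 12²≡3, 13²≡28, 14²≡8, 15²≡37, 16²≡21, 17²≡7, 18²≡42, 19²≡32, 20²≡24, 21²≡18, 22²≡14, 23²≡12 (mod 47).
The residues are {1, 2, 3, 4, 6, 7, 8, 9, 12, 14, 16, 17, 18, 21, 24, 25, 27, 28, 32, 34, 36, 37, 42}; the non-residues are the remaining 23 nonzero classes.

5, 10, 11, 13, 15, 19, 20, 22, 23, 26, 29, 30, 31, 33, 35, 38, 39, 40, 41, 43, 44, 45, 46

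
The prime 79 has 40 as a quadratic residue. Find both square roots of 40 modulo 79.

Since 79 ≡ 3 (mod 4), a square root of 40 is 40^((79+1)/4) = 40^20 mod 79.
Repeated squaring: 40^2≡20, 40^4≡5, 40^8≡25, 40^16≡72 (mod 79).
40^20 = 40^(16+4) ≡ 44 (mod 79).
Check: 44² = 1936 ≡ 40 (mod 79). The two roots are 35 and 44.

35, 44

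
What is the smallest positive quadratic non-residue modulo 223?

3

(2/223) = +1, so 2 is a residue.
(3/223) = −1, so 3 is the smallest positive non-residue mod 223.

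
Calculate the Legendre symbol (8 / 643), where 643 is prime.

-1

Euler's criterion: (8/643) ≡ 8^321 (mod 643).
8^2 ≡ 64 (mod 643)
8^4 ≡ 238 (mod 643)
8^8 ≡ 60 (mod 643)
8^16 ≡ 385 (mod 643)
8^32 ≡ 335 (mod 643)
8^64 ≡ 343 (mod 643)
8^128 ≡ 623 (mod 643)
8^256 ≡ 400 (mod 643)
8^321 = 8^(256+64+1) ≡ 642 (mod 643).
Result is 642 ≡ −1, so (8/643) = −1.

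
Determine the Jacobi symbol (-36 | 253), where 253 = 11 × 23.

First reduce: -36 ≡ 217 (mod 253).
Reciprocity: 217 ≡ 1 and 253 ≡ 1 (mod 4), so (217/253) = +(253/217).
Reduce top mod 217: now compute (36/217).
Pull out 2^2: since 217 ≡ 1 (mod 8), (2/217) = +1, so (2/217)^2 = +1.
Reciprocity: 9 ≡ 1 and 217 ≡ 1 (mod 4), so (9/217) = +(217/9).
Reduce top mod 9: now compute (1/9).
Reached (1/9) = 1. Collecting the sign flips along the way, the symbol is +1.

1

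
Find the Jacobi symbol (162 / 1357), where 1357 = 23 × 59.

-1

Pull out 2: since 1357 ≡ 5 (mod 8), (2/1357) = -1.
Reciprocity: 81 ≡ 1 and 1357 ≡ 1 (mod 4), so (81/1357) = +(1357/81).
Reduce top mod 81: now compute (61/81).
Reciprocity: 61 ≡ 1 and 81 ≡ 1 (mod 4), so (61/81) = +(81/61).
Reduce top mod 61: now compute (20/61).
Pull out 2^2: since 61 ≡ 5 (mod 8), (2/61) = -1, so (2/61)^2 = +1.
Reciprocity: 5 ≡ 1 and 61 ≡ 1 (mod 4), so (5/61) = +(61/5).
Reduce top mod 5: now compute (1/5).
Reached (1/5) = 1. Collecting the sign flips along the way, the symbol is -1.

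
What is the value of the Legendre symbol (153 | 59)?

1

First reduce: 153 ≡ 35 (mod 59).
Reciprocity: 35 ≡ 3 and 59 ≡ 3 (mod 4), so (35/59) = −(59/35).
Reduce top mod 35: now compute (24/35).
Pull out 2^3: since 35 ≡ 3 (mod 8), (2/35) = -1, so (2/35)^3 = -1.
Reciprocity: 3 ≡ 3 and 35 ≡ 3 (mod 4), so (3/35) = −(35/3).
Reduce top mod 3: now compute (2/3).
Pull out 2: since 3 ≡ 3 (mod 8), (2/3) = -1.
Reached (1/3) = 1. Collecting the sign flips along the way, the symbol is +1.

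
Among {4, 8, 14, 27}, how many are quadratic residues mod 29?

1

(4/29) = +1 → QR.
(8/29) = -1 → non-residue.
(14/29) = -1 → non-residue.
(27/29) = -1 → non-residue.
Total quadratic residues among the 4: 1.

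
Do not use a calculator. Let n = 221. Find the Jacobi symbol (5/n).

Reciprocity: 5 ≡ 1 and 221 ≡ 1 (mod 4), so (5/221) = +(221/5).
Reduce top mod 5: now compute (1/5).
Reached (1/5) = 1. Collecting the sign flips along the way, the symbol is +1.

1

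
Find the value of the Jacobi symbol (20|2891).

1

Pull out 2^2: since 2891 ≡ 3 (mod 8), (2/2891) = -1, so (2/2891)^2 = +1.
Reciprocity: 5 ≡ 1 and 2891 ≡ 3 (mod 4), so (5/2891) = +(2891/5).
Reduce top mod 5: now compute (1/5).
Reached (1/5) = 1. Collecting the sign flips along the way, the symbol is +1.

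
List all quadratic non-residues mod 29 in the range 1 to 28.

2 3 8 10 11 12 14 15 17 18 19 21 26 27

Square k = 1,…,14 (k and 29−k give the same square):
1²=1, 2²=4, 3²=9, 4²=16, 5²=25, 6²≡7, 7²≡20, 8²≡6, 9²≡23, 10²≡13, 11²≡5, 12²≡28, 13²≡24, 14²≡22 (mod 29).
The residues are {1, 4, 5, 6, 7, 9, 13, 16, 20, 22, 23, 24, 25, 28}; the non-residues are the remaining 14 nonzero classes.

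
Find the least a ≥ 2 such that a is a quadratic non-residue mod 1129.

11

(2/1129) = +1, so 2 is a residue.
(3/1129) = +1, so 3 is a residue.
(4/1129) = +1, so 4 is a residue.
(5/1129) = +1, so 5 is a residue.
(6/1129) = +1, so 6 is a residue.
(7/1129) = +1, so 7 is a residue.
(8/1129) = +1, so 8 is a residue.
(9/1129) = +1, so 9 is a residue.
(10/1129) = +1, so 10 is a residue.
(11/1129) = −1, so 11 is the smallest positive non-residue mod 1129.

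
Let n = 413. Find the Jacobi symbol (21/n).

Reciprocity: 21 ≡ 1 and 413 ≡ 1 (mod 4), so (21/413) = +(413/21).
Reduce top mod 21: now compute (14/21).
Pull out 2: since 21 ≡ 5 (mod 8), (2/21) = -1.
Reciprocity: 7 ≡ 3 and 21 ≡ 1 (mod 4), so (7/21) = +(21/7).
Reduce top mod 7: now compute (0/7).
Top reduces to 0: gcd > 1, so the symbol is 0.

0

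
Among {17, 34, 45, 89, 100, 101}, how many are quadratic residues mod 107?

(17/107) = -1 → non-residue.
(34/107) = +1 → QR.
(45/107) = -1 → non-residue.
(89/107) = +1 → QR.
(100/107) = +1 → QR.
(101/107) = +1 → QR.
Total quadratic residues among the 6: 4.

4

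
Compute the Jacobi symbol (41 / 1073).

Reciprocity: 41 ≡ 1 and 1073 ≡ 1 (mod 4), so (41/1073) = +(1073/41).
Reduce top mod 41: now compute (7/41).
Reciprocity: 7 ≡ 3 and 41 ≡ 1 (mod 4), so (7/41) = +(41/7).
Reduce top mod 7: now compute (6/7).
Pull out 2: since 7 ≡ 7 (mod 8), (2/7) = +1.
Reciprocity: 3 ≡ 3 and 7 ≡ 3 (mod 4), so (3/7) = −(7/3).
Reduce top mod 3: now compute (1/3).
Reached (1/3) = 1. Collecting the sign flips along the way, the symbol is -1.

-1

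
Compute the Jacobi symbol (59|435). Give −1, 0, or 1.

-1

Reciprocity: 59 ≡ 3 and 435 ≡ 3 (mod 4), so (59/435) = −(435/59).
Reduce top mod 59: now compute (22/59).
Pull out 2: since 59 ≡ 3 (mod 8), (2/59) = -1.
Reciprocity: 11 ≡ 3 and 59 ≡ 3 (mod 4), so (11/59) = −(59/11).
Reduce top mod 11: now compute (4/11).
Pull out 2^2: since 11 ≡ 3 (mod 8), (2/11) = -1, so (2/11)^2 = +1.
Reached (1/11) = 1. Collecting the sign flips along the way, the symbol is -1.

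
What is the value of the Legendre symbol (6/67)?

Euler's criterion: (6/67) ≡ 6^33 (mod 67).
6^2 ≡ 36 (mod 67)
6^4 ≡ 23 (mod 67)
6^8 ≡ 60 (mod 67)
6^16 ≡ 49 (mod 67)
6^32 ≡ 56 (mod 67)
6^33 = 6^(32+1) ≡ 1 (mod 67).
Result is 1, so (6/67) = 1.

1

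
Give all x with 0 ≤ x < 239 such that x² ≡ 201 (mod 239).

Since 239 ≡ 3 (mod 4), a square root of 201 is 201^((239+1)/4) = 201^60 mod 239.
Repeated squaring: 201^2≡10, 201^4≡100, 201^8≡201, 201^16≡10, 201^32≡100 (mod 239).
201^60 = 201^(32+16+8+4) ≡ 100 (mod 239).
Check: 100² = 10000 ≡ 201 (mod 239). The two roots are 100 and 139.

100, 139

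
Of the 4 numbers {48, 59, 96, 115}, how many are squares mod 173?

1

(48/173) = -1 → non-residue.
(59/173) = -1 → non-residue.
(96/173) = +1 → QR.
(115/173) = -1 → non-residue.
Total quadratic residues among the 4: 1.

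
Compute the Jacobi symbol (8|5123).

-1

Pull out 2^3: since 5123 ≡ 3 (mod 8), (2/5123) = -1, so (2/5123)^3 = -1.
Reached (1/5123) = 1. Collecting the sign flips along the way, the symbol is -1.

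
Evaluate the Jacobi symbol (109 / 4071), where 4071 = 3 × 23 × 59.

1

Reciprocity: 109 ≡ 1 and 4071 ≡ 3 (mod 4), so (109/4071) = +(4071/109).
Reduce top mod 109: now compute (38/109).
Pull out 2: since 109 ≡ 5 (mod 8), (2/109) = -1.
Reciprocity: 19 ≡ 3 and 109 ≡ 1 (mod 4), so (19/109) = +(109/19).
Reduce top mod 19: now compute (14/19).
Pull out 2: since 19 ≡ 3 (mod 8), (2/19) = -1.
Reciprocity: 7 ≡ 3 and 19 ≡ 3 (mod 4), so (7/19) = −(19/7).
Reduce top mod 7: now compute (5/7).
Reciprocity: 5 ≡ 1 and 7 ≡ 3 (mod 4), so (5/7) = +(7/5).
Reduce top mod 5: now compute (2/5).
Pull out 2: since 5 ≡ 5 (mod 8), (2/5) = -1.
Reached (1/5) = 1. Collecting the sign flips along the way, the symbol is +1.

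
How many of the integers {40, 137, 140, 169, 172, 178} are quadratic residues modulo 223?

(40/223) = -1 → non-residue.
(137/223) = -1 → non-residue.
(140/223) = -1 → non-residue.
(169/223) = +1 → QR.
(172/223) = +1 → QR.
(178/223) = +1 → QR.
Total quadratic residues among the 6: 3.

3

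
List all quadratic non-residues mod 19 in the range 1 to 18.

Square k = 1,…,9 (k and 19−k give the same square):
1²=1, 2²=4, 3²=9, 4²=16, 5²≡6, 6²≡17, 7²≡11, 8²≡7, 9²≡5 (mod 19).
The residues are {1, 4, 5, 6, 7, 9, 11, 16, 17}; the non-residues are the remaining 9 nonzero classes.

2, 3, 8, 10, 12, 13, 14, 15, 18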